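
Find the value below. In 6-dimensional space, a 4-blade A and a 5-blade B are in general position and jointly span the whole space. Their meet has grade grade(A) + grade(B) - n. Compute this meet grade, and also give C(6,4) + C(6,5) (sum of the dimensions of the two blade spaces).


Meet grade = grade(A) + grade(B) - n
= 4 + 5 - 6 = 3
C(6,4) = 15
C(6,5) = 6
dim_A + dim_B = 15 + 6 = 21


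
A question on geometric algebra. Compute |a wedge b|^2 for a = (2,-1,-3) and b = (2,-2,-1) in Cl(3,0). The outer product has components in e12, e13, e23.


a wedge b = (a1*b2 - a2*b1)*e12 + (a1*b3 - a3*b1)*e13 + (a2*b3 - a3*b2)*e23
e12 coeff: 2*(-2) - (-1)*2 = -4 - (-2) = -2
e13 coeff: 2*(-1) - (-3)*2 = -2 - (-6) = 4
e23 coeff: (-1)*(-1) - (-3)*(-2) = 1 - 6 = -5
|a wedge b|^2 = (-2)^2 + 4^2 + (-5)^2
= 4 + 16 + 25
= 45


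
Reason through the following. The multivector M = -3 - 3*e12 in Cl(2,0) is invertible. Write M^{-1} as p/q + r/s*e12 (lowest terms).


M = -3 - 3*e12, where e12^2 = -1.
Since M commutes with its reverse ~M = a - b*e12, M * ~M = a^2 - b^2*e12^2 = a^2 + b^2.
So M^{-1} = ~M / (a^2 + b^2) = (a - b*e12)/(a^2 + b^2).
a^2 + b^2 = 9 + 9 = 18
Scalar part = -3/18 = -1/6
Bivector coeff = 3/18 = 1/6
M^{-1} = -1/6 + 1/6*e12


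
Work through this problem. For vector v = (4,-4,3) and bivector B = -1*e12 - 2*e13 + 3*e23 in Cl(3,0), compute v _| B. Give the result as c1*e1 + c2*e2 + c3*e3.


Left contraction v _| B = <vB>_1 (grade-1 part of the geometric product vB).
Using e1_|e12 = e2, e2_|e12 = -e1, e1_|e13 = e3, e3_|e13 = -e1, e2_|e23 = e3, e3_|e23 = -e2:
e1 coeff: -v2*b12 - v3*b13 = -(-4)*(-1) - (3)*(-2) = 2
e2 coeff: v1*b12 - v3*b23 = (4)*(-1) - (3)*(3) = -13
e3 coeff: v1*b13 + v2*b23 = (4)*(-2) + (-4)*(3) = -20
v _| B = 2*e1 - 13*e2 - 20*e3


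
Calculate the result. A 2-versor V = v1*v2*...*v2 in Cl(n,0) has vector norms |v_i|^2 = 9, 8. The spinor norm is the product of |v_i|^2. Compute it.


Spinor norm N(V) = |v1|^2 * |v2|^2 * ... * |v2|^2
= 9 * 8
Running product: 9, 72
N(V) = 72


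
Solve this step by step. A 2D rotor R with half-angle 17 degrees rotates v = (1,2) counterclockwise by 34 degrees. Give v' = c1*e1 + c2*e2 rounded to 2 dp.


Rotor R = cos(17deg) - sin(17deg)*e12
Rotation angle theta = 2 * 17 = 34 degrees
v' = R*v*~R rotates v by theta.
cos(34deg) = 0.8290, sin(34deg) = 0.5592
v'_1 = 1*cos(34deg) - 2*sin(34deg)
= 1*0.8290 - 2*0.5592
= -0.29
v'_2 = 1*sin(34deg) + 2*cos(34deg)
= 1*0.5592 + 2*0.8290
= 2.22
v' = -0.29*e1 + 2.22*e2


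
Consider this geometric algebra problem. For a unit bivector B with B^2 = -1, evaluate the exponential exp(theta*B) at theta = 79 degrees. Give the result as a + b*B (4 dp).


For a unit bivector B with B^2 = -1, the exponential series gives
e^(theta*B) = cos(theta) + sin(theta)*B (the GA analogue of Euler's formula).
theta = 79 degrees = 1.37881 rad
cos(79 deg) = 0.1908
sin(79 deg) = 0.9816
exp(theta*B) = 0.1908 + 0.9816*B


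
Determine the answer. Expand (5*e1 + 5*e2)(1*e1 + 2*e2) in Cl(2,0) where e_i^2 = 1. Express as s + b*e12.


Expand: (5*e1 + 5*e2)(1*e1 + 2*e2)
= 5*1*e1e1 + 5*2*e1e2 + 5*1*e2e1 + 5*2*e2e2
Using e1^2 = e2^2 = 1, e2e1 = -e1e2:
Scalar part s = 5*1 + 5*2 = 5 + 10 = 15
Bivector part b = 5*2 - 5*1 = 10 - 5 = 5
uv = 15 + 5*e12


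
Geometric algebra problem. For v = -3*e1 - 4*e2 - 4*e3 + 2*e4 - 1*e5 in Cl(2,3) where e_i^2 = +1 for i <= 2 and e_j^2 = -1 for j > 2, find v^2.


v^2 = sum of c_i^2 * e_i^2
Positive signature terms (e_i^2 = +1): (-3)^2 + (-4)^2 = 25
Negative signature terms (e_j^2 = -1): (-4)^2 + 2^2 + (-1)^2 = 21
v^2 = 25 - 21 = 4


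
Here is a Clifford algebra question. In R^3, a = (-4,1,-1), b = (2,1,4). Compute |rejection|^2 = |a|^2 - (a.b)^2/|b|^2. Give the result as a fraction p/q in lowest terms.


|a|^2 = (-4)^2 + 1^2 + (-1)^2 = 18
|b|^2 = 2^2 + 1^2 + 4^2 = 21
a . b = (-4)*2 + 1*1 + (-1)*4 = -11
(a.b)^2 = (-11)^2 = 121
|rej|^2 = 18 - 121/21
= (378 - 121)/21
= 257/21
In lowest terms: 257/21


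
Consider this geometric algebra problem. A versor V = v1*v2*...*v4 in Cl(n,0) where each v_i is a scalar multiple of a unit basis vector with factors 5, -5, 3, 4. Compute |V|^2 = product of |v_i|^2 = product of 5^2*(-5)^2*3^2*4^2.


Each vector v_i has |v_i|^2 = s_i^2
Squared scales: 5^2 = 25, (-5)^2 = 25, 3^2 = 9, 4^2 = 16
|V|^2 = 25 * 25 * 9 * 16
= 90000


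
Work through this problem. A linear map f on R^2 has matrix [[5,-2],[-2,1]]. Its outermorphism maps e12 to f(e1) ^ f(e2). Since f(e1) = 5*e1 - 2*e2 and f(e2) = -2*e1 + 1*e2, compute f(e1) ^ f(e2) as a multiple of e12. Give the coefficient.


The outermorphism of a linear map f sends e1^e2 to f(e1)^f(e2).
f(e1) = 5*e1 - 2*e2
f(e2) = -2*e1 + 1*e2
f(e1) ^ f(e2) = (5*e1 - 2*e2) ^ (-2*e1 + 1*e2)
= 5*1*e12 + (-2)*(-2)*e21
= (5 - 4)*e12
= 1*e12
Coefficient = 1


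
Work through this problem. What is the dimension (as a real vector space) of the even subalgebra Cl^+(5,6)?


Even subalgebra dimension = 2^(n-1)
n = 5 + 6 = 11
2^(11 - 1) = 2^10 = 1024
Verification: sum of C(11,k) for even k = 1 + 55 + 330 + 462 + 165 + 11 = 1024
Result = 1024


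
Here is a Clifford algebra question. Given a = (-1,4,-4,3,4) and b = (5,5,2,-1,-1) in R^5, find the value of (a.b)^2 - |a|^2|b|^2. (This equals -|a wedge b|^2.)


a . b = (-1)*5 + 4*5 + (-4)*2 + 3*(-1) + 4*(-1)
= -5 + 20 + (-8) + (-3) + (-4) = 0
|a|^2 = (-1)^2 + 4^2 + (-4)^2 + 3^2 + 4^2 = 58
|b|^2 = 5^2 + 5^2 + 2^2 + (-1)^2 + (-1)^2 = 56
(a.b)^2 = 0^2 = 0
|a|^2 * |b|^2 = 58 * 56 = 3248
Result = 0 - 3248 = -3248


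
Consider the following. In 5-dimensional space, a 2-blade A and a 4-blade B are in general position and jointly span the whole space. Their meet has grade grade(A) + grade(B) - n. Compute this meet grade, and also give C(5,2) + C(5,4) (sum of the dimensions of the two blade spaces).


Meet grade = grade(A) + grade(B) - n
= 2 + 4 - 5 = 1
C(5,2) = 10
C(5,4) = 5
dim_A + dim_B = 10 + 5 = 15


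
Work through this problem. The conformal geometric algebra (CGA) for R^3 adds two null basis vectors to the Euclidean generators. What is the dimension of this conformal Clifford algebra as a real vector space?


The conformal model of R^3 uses Cl(4,1): the 3 Euclidean generators plus two extra orthogonal generators e+ (e+^2 = +1) and e- (e-^2 = -1), from which the null vectors e0, einf are built.
Number of generators m = 3 + 2 = 5.
dim Cl(p,q) = 2^m = 2^5 = 32


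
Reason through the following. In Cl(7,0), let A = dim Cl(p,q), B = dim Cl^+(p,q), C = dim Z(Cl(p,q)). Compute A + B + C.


n = 7 + 0 = 7
Total dim = 2^7 = 128
Even subalgebra dim = 2^6 = 64
n is odd, so center dim = 2
Sum = 128 + 64 + 2 = 194


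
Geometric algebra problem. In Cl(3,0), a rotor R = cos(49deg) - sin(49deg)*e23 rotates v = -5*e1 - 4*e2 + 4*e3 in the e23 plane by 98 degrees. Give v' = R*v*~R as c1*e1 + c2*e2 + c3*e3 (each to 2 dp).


Rotor R = cos(49deg) - sin(49deg)*e23
Rotation angle theta = 2 * 49 = 98 degrees in the e23 plane (e2 -> e3).
The component perpendicular to the plane (e1) is invariant: v'_1 = v1 = -5.00
cos(98deg) = -0.1392, sin(98deg) = 0.9903
v'_2 = v2*cos(theta) - v3*sin(theta) = -4*(-0.1392) - 4*0.9903 = -3.40
v'_3 = v2*sin(theta) + v3*cos(theta) = -4*0.9903 + 4*(-0.1392) = -4.52
v' = -5.00*e1 - 3.40*e2 - 4.52*e3


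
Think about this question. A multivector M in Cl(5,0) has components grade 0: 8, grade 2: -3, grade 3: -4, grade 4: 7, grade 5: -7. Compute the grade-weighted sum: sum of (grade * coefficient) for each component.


Grade-weighted sum = sum of grade_k * coefficient_k
0*8 = 0
2*(-3) = -6
3*(-4) = -12
4*7 = 28
5*(-7) = -35
Total = 0 + (-6) + (-12) + 28 + (-35) = -25


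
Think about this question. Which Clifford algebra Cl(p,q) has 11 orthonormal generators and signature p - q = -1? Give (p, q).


We need p + q = 11 and p - q = -1.
Adding: 2p = 11 + (-1) = 10, so p = 5.
Then q = 11 - 5 = 6.
(p, q) = (5, 6)


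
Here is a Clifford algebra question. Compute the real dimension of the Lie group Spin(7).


Spin(n) double-covers SO(n); both have Lie algebra so(n) of dimension n(n-1)/2.
n = 7
n(n-1) = 7 * 6 = 42
dim Spin(7) = 42/2 = 21


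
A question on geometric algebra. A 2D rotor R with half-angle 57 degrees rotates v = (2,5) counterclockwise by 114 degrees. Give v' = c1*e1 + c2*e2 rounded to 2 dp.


Rotor R = cos(57deg) - sin(57deg)*e12
Rotation angle theta = 2 * 57 = 114 degrees
v' = R*v*~R rotates v by theta.
cos(114deg) = -0.4067, sin(114deg) = 0.9135
v'_1 = 2*cos(114deg) - 5*sin(114deg)
= 2*(-0.4067) - 5*0.9135
= -5.38
v'_2 = 2*sin(114deg) + 5*cos(114deg)
= 2*0.9135 + 5*(-0.4067)
= -0.21
v' = -5.38*e1 - 0.21*e2


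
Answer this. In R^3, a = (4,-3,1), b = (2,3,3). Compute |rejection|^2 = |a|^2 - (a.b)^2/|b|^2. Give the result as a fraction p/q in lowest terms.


|a|^2 = 4^2 + (-3)^2 + 1^2 = 26
|b|^2 = 2^2 + 3^2 + 3^2 = 22
a . b = 4*2 + (-3)*3 + 1*3 = 2
(a.b)^2 = 2^2 = 4
|rej|^2 = 26 - 4/22
= (572 - 4)/22
= 568/22
In lowest terms: 284/11


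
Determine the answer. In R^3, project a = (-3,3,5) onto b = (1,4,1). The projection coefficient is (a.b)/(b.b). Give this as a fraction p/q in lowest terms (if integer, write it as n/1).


Projection coefficient = (a . b) / (b . b)
a . b = (-3)*1 + 3*4 + 5*1
= -3 + 12 + 5 = 14
b . b = 1^2 + 4^2 + 1^2
= 1 + 16 + 1 = 18
Coefficient = 14/18
In lowest terms: 7/9


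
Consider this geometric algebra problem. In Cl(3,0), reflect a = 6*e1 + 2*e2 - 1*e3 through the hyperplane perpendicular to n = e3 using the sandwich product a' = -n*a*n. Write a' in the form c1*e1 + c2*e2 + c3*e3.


Reflection formula: a' = -n*a*n, with n = e3 (unit vector, n^2 = 1).
For reflection through hyperplane perp to e3:
The component along e3 flips sign, others stay.
a = (6, 2, -1)
a' = (6, 2, 1)
a' = 6*e1 + 2*e2 + 1*e3


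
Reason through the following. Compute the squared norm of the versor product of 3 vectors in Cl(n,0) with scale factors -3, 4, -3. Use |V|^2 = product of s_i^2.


Each vector v_i has |v_i|^2 = s_i^2
Squared scales: (-3)^2 = 9, 4^2 = 16, (-3)^2 = 9
|V|^2 = 9 * 16 * 9
= 1296


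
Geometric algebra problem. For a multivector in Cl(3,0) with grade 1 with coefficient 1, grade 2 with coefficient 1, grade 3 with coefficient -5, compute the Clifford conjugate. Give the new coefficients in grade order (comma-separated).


Clifford conjugate sign for grade k: (-1)^(k(k+1)/2)
Grade 1: (-1)^(1*2/2) = (-1)^1 = -1, coeff 1 -> -1
Grade 2: (-1)^(2*3/2) = (-1)^3 = -1, coeff 1 -> -1
Grade 3: (-1)^(3*4/2) = (-1)^6 = 1, coeff -5 -> -5
Conjugated coefficients: -1, -1, -5


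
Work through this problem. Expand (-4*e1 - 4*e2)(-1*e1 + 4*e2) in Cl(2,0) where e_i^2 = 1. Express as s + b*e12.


Expand: (-4*e1 - 4*e2)(-1*e1 + 4*e2)
= (-4)*(-1)*e1e1 + (-4)*4*e1e2 + (-4)*(-1)*e2e1 + (-4)*4*e2e2
Using e1^2 = e2^2 = 1, e2e1 = -e1e2:
Scalar part s = (-4)*(-1) + (-4)*4 = 4 + (-16) = -12
Bivector part b = (-4)*4 - (-4)*(-1) = -16 - 4 = -20
uv = -12 - 20*e12


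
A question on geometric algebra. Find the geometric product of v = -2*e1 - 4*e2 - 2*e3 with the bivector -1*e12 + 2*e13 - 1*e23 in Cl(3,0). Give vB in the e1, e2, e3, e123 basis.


vB has grade-1 (vector) and grade-3 (trivector) parts: vB = (v _| B) + (v ^ B).
Vector part <vB>_1:
  e1: -v2*b12 - v3*b13 = -(-4)*(-1) - (-2)*(2) = 0
  e2: v1*b12 - v3*b23 = (-2)*(-1) - (-2)*(-1) = 0
  e3: v1*b13 + v2*b23 = (-2)*(2) + (-4)*(-1) = 0
Trivector part <vB>_3:
  e123: v1*b23 - v2*b13 + v3*b12 = (-2)*(-1) - (-4)*(2) + (-2)*(-1) = 12
vB = 0*e1 + 0*e2 + 0*e3 + 12*e123


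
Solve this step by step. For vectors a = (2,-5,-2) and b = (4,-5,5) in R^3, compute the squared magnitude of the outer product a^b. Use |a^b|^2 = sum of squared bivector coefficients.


a wedge b = (a1*b2 - a2*b1)*e12 + (a1*b3 - a3*b1)*e13 + (a2*b3 - a3*b2)*e23
e12 coeff: 2*(-5) - (-5)*4 = -10 - (-20) = 10
e13 coeff: 2*5 - (-2)*4 = 10 - (-8) = 18
e23 coeff: (-5)*5 - (-2)*(-5) = -25 - 10 = -35
|a wedge b|^2 = 10^2 + 18^2 + (-35)^2
= 100 + 324 + 1225
= 1649


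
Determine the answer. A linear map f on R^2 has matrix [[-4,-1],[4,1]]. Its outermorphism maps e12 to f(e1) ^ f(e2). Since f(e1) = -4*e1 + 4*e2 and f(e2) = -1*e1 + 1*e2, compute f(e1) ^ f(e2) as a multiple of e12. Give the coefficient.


The outermorphism of a linear map f sends e1^e2 to f(e1)^f(e2).
f(e1) = -4*e1 + 4*e2
f(e2) = -1*e1 + 1*e2
f(e1) ^ f(e2) = (-4*e1 + 4*e2) ^ (-1*e1 + 1*e2)
= (-4)*1*e12 + 4*(-1)*e21
= (-4 - (-4))*e12
= 0*e12
Coefficient = 0


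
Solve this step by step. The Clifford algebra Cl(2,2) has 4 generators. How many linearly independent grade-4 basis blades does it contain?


Number of grade-k basis blades in Cl(p,q) with n = p + q is C(n, k).
n = 2 + 2 = 4
C(4, 4) = 4! / (4! * 0!)
= 24 / (24 * 1)
= 1


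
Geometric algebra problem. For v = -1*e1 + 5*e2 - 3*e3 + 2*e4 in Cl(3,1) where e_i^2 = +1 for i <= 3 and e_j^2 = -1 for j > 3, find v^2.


v^2 = sum of c_i^2 * e_i^2
Positive signature terms (e_i^2 = +1): (-1)^2 + 5^2 + (-3)^2 = 35
Negative signature terms (e_j^2 = -1): 2^2 = 4
v^2 = 35 - 4 = 31


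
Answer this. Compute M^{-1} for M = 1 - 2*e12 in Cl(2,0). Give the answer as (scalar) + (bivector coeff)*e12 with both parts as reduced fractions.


M = 1 - 2*e12, where e12^2 = -1.
Since M commutes with its reverse ~M = a - b*e12, M * ~M = a^2 - b^2*e12^2 = a^2 + b^2.
So M^{-1} = ~M / (a^2 + b^2) = (a - b*e12)/(a^2 + b^2).
a^2 + b^2 = 1 + 4 = 5
Scalar part = 1/5 = 1/5
Bivector coeff = 2/5 = 2/5
M^{-1} = 1/5 + 2/5*e12


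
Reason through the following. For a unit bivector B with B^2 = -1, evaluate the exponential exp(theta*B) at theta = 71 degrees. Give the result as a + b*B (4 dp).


For a unit bivector B with B^2 = -1, the exponential series gives
e^(theta*B) = cos(theta) + sin(theta)*B (the GA analogue of Euler's formula).
theta = 71 degrees = 1.239184 rad
cos(71 deg) = 0.3256
sin(71 deg) = 0.9455
exp(theta*B) = 0.3256 + 0.9455*B


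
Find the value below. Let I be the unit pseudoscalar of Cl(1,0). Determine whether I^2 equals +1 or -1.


The pseudoscalar I = e1...e_n (product of all n generators) of Cl(p,q) satisfies I^2 = (-1)^(q + n(n-1)/2).
p = 1, q = 0, n = p + q = 1
n(n-1)/2 = 1 * 0 / 2 = 0
Exponent = q + n(n-1)/2 = 0 + 0 = 0
I^2 = (-1)^0 = +1


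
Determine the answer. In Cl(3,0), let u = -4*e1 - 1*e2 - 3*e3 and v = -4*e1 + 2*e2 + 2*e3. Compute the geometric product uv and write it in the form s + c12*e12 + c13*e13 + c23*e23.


In Cl(3,0): e_i^2 = 1, e_ie_j = -e_je_i for i != j.
Scalar part = u . v = (-4)*(-4) + (-1)*2 + (-3)*2
= 16 + (-2) + (-6) = 8
e12 coeff = (-4)*2 - (-1)*(-4) = -8 - 4 = -12
e13 coeff = (-4)*2 - (-3)*(-4) = -8 - 12 = -20
e23 coeff = (-1)*2 - (-3)*2 = -2 - (-6) = 4
uv = 8 - 12*e12 - 20*e13 + 4*e23


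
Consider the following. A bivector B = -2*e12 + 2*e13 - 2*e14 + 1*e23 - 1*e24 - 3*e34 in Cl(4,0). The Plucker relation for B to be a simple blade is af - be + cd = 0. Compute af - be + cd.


Plucker relation: af - be + cd
a*f = (-2)*(-3) = 6
b*e = 2*(-1) = -2
c*d = (-2)*1 = -2
af - be + cd = 6 - (-2) + (-2)
= 6


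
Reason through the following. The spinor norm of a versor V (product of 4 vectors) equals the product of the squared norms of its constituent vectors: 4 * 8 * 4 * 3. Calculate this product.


Spinor norm N(V) = |v1|^2 * |v2|^2 * ... * |v4|^2
= 4 * 8 * 4 * 3
Running product: 4, 32, 128, 384
N(V) = 384


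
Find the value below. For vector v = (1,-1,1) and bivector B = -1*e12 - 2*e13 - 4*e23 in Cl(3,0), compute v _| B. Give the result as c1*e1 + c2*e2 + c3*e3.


Left contraction v _| B = <vB>_1 (grade-1 part of the geometric product vB).
Using e1_|e12 = e2, e2_|e12 = -e1, e1_|e13 = e3, e3_|e13 = -e1, e2_|e23 = e3, e3_|e23 = -e2:
e1 coeff: -v2*b12 - v3*b13 = -(-1)*(-1) - (1)*(-2) = 1
e2 coeff: v1*b12 - v3*b23 = (1)*(-1) - (1)*(-4) = 3
e3 coeff: v1*b13 + v2*b23 = (1)*(-2) + (-1)*(-4) = 2
v _| B = 1*e1 + 3*e2 + 2*e3


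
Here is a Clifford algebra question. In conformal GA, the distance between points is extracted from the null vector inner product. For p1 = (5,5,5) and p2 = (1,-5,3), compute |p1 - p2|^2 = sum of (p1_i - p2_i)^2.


p1 - p2 = (4, 10, 2)
|p1 - p2|^2 = 4^2 + 10^2 + 2^2
= 16 + 100 + 4
= 120


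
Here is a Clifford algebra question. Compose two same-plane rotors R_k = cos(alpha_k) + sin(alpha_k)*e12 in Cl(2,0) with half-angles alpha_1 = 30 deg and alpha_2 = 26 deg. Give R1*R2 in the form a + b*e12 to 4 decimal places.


Same-plane rotors commute and their half-angles add:
R1*R2 = cos(a1 + a2) + sin(a1 + a2)*e12.
a1 + a2 = 30 + 26 = 56 deg
cos(56 deg) = 0.5592
sin(56 deg) = 0.8290
R1*R2 = 0.5592 + 0.8290*e12


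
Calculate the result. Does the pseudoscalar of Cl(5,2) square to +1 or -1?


The pseudoscalar I = e1...e_n (product of all n generators) of Cl(p,q) satisfies I^2 = (-1)^(q + n(n-1)/2).
p = 5, q = 2, n = p + q = 7
n(n-1)/2 = 7 * 6 / 2 = 21
Exponent = q + n(n-1)/2 = 2 + 21 = 23
I^2 = (-1)^23 = -1


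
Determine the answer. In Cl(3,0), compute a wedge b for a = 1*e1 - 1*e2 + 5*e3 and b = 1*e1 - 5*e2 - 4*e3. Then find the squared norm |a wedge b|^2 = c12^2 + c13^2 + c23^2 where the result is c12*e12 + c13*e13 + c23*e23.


a wedge b = (a1*b2 - a2*b1)*e12 + (a1*b3 - a3*b1)*e13 + (a2*b3 - a3*b2)*e23
e12 coeff: 1*(-5) - (-1)*1 = -5 - (-1) = -4
e13 coeff: 1*(-4) - 5*1 = -4 - 5 = -9
e23 coeff: (-1)*(-4) - 5*(-5) = 4 - (-25) = 29
|a wedge b|^2 = (-4)^2 + (-9)^2 + 29^2
= 16 + 81 + 841
= 938


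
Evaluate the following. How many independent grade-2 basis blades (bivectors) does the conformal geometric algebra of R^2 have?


The conformal model of R^2 uses Cl(3,1) with m = 2 + 2 = 4 generators.
Number of grade-2 blades = C(m, 2) = C(4, 2)
= 4*3/2 = 6


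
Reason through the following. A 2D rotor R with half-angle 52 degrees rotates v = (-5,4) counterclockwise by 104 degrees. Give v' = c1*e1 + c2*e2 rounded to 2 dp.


Rotor R = cos(52deg) - sin(52deg)*e12
Rotation angle theta = 2 * 52 = 104 degrees
v' = R*v*~R rotates v by theta.
cos(104deg) = -0.2419, sin(104deg) = 0.9703
v'_1 = -5*cos(104deg) - 4*sin(104deg)
= -5*(-0.2419) - 4*0.9703
= -2.67
v'_2 = -5*sin(104deg) + 4*cos(104deg)
= -5*0.9703 + 4*(-0.2419)
= -5.82
v' = -2.67*e1 - 5.82*e2


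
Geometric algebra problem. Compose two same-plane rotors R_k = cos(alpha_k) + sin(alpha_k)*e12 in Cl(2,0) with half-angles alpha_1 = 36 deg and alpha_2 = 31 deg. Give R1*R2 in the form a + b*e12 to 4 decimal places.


Same-plane rotors commute and their half-angles add:
R1*R2 = cos(a1 + a2) + sin(a1 + a2)*e12.
a1 + a2 = 36 + 31 = 67 deg
cos(67 deg) = 0.3907
sin(67 deg) = 0.9205
R1*R2 = 0.3907 + 0.9205*e12


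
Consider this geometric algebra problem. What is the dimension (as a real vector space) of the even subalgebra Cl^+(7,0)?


Even subalgebra dimension = 2^(n-1)
n = 7 + 0 = 7
2^(7 - 1) = 2^6 = 64
Verification: sum of C(7,k) for even k = 1 + 21 + 35 + 7 = 64
Result = 64


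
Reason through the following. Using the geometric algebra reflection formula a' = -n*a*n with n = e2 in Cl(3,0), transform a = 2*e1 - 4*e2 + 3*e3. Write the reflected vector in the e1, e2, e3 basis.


Reflection formula: a' = -n*a*n, with n = e2 (unit vector, n^2 = 1).
For reflection through hyperplane perp to e2:
The component along e2 flips sign, others stay.
a = (2, -4, 3)
a' = (2, 4, 3)
a' = 2*e1 + 4*e2 + 3*e3


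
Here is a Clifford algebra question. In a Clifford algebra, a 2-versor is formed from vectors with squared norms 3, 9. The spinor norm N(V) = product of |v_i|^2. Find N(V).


Spinor norm N(V) = |v1|^2 * |v2|^2 * ... * |v2|^2
= 3 * 9
Running product: 3, 27
N(V) = 27


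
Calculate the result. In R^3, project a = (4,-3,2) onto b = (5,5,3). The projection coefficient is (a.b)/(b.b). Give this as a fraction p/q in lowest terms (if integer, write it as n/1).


Projection coefficient = (a . b) / (b . b)
a . b = 4*5 + (-3)*5 + 2*3
= 20 + (-15) + 6 = 11
b . b = 5^2 + 5^2 + 3^2
= 25 + 25 + 9 = 59
Coefficient = 11/59
In lowest terms: 11/59


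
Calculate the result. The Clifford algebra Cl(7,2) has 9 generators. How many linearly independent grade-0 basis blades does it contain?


Number of grade-k basis blades in Cl(p,q) with n = p + q is C(n, k).
n = 7 + 2 = 9
C(9, 0) = 9! / (0! * 9!)
= 362880 / (1 * 362880)
= 1


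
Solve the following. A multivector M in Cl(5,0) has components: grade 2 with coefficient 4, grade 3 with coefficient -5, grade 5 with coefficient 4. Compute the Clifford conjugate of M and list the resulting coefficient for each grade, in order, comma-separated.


Clifford conjugate sign for grade k: (-1)^(k(k+1)/2)
Grade 2: (-1)^(2*3/2) = (-1)^3 = -1, coeff 4 -> -4
Grade 3: (-1)^(3*4/2) = (-1)^6 = 1, coeff -5 -> -5
Grade 5: (-1)^(5*6/2) = (-1)^15 = -1, coeff 4 -> -4
Conjugated coefficients: -4, -5, -4


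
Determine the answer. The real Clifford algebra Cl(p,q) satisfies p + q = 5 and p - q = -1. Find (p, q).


We need p + q = 5 and p - q = -1.
Adding: 2p = 5 + (-1) = 4, so p = 2.
Then q = 5 - 2 = 3.
(p, q) = (2, 3)


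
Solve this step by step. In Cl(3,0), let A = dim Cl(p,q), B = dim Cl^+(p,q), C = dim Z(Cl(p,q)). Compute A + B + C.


n = 3 + 0 = 3
Total dim = 2^3 = 8
Even subalgebra dim = 2^2 = 4
n is odd, so center dim = 2
Sum = 8 + 4 + 2 = 14


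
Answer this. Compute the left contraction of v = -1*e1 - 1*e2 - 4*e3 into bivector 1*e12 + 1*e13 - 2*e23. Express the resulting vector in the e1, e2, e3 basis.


Left contraction v _| B = <vB>_1 (grade-1 part of the geometric product vB).
Using e1_|e12 = e2, e2_|e12 = -e1, e1_|e13 = e3, e3_|e13 = -e1, e2_|e23 = e3, e3_|e23 = -e2:
e1 coeff: -v2*b12 - v3*b13 = -(-1)*(1) - (-4)*(1) = 5
e2 coeff: v1*b12 - v3*b23 = (-1)*(1) - (-4)*(-2) = -9
e3 coeff: v1*b13 + v2*b23 = (-1)*(1) + (-1)*(-2) = 1
v _| B = 5*e1 - 9*e2 + 1*e3


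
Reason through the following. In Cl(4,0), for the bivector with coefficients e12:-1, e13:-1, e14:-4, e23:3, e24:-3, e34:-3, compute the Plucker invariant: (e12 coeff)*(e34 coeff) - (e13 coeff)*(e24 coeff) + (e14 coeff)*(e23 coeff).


Plucker relation: af - be + cd
a*f = (-1)*(-3) = 3
b*e = (-1)*(-3) = 3
c*d = (-4)*3 = -12
af - be + cd = 3 - 3 + (-12)
= -12


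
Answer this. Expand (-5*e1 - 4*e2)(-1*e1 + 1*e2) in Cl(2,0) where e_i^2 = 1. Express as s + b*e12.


Expand: (-5*e1 - 4*e2)(-1*e1 + 1*e2)
= (-5)*(-1)*e1e1 + (-5)*1*e1e2 + (-4)*(-1)*e2e1 + (-4)*1*e2e2
Using e1^2 = e2^2 = 1, e2e1 = -e1e2:
Scalar part s = (-5)*(-1) + (-4)*1 = 5 + (-4) = 1
Bivector part b = (-5)*1 - (-4)*(-1) = -5 - 4 = -9
uv = 1 - 9*e12


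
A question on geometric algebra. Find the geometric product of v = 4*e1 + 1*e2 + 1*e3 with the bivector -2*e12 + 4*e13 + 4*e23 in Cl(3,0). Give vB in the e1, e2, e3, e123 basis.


vB has grade-1 (vector) and grade-3 (trivector) parts: vB = (v _| B) + (v ^ B).
Vector part <vB>_1:
  e1: -v2*b12 - v3*b13 = -(1)*(-2) - (1)*(4) = -2
  e2: v1*b12 - v3*b23 = (4)*(-2) - (1)*(4) = -12
  e3: v1*b13 + v2*b23 = (4)*(4) + (1)*(4) = 20
Trivector part <vB>_3:
  e123: v1*b23 - v2*b13 + v3*b12 = (4)*(4) - (1)*(4) + (1)*(-2) = 10
vB = -2*e1 - 12*e2 + 20*e3 + 10*e123


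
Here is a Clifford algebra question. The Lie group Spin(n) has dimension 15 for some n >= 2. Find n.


dim Spin(n) = dim so(n) = n(n-1)/2.
Solve n(n-1)/2 = 15, i.e. n^2 - n - 30 = 0.
Discriminant = 1 + 8*15 = 121
n = (1 + sqrt(121))/2 = (1 + 11)/2 = 6


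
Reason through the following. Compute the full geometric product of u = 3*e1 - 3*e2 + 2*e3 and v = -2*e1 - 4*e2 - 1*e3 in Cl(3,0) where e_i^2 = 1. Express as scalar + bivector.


In Cl(3,0): e_i^2 = 1, e_ie_j = -e_je_i for i != j.
Scalar part = u . v = 3*(-2) + (-3)*(-4) + 2*(-1)
= -6 + 12 + (-2) = 4
e12 coeff = 3*(-4) - (-3)*(-2) = -12 - 6 = -18
e13 coeff = 3*(-1) - 2*(-2) = -3 - (-4) = 1
e23 coeff = (-3)*(-1) - 2*(-4) = 3 - (-8) = 11
uv = 4 - 18*e12 + 1*e13 + 11*e23


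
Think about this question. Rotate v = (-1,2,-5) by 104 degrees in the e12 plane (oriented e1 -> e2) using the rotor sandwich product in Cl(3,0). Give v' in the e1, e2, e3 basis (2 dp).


Rotor R = cos(52deg) - sin(52deg)*e12
Rotation angle theta = 2 * 52 = 104 degrees in the e12 plane (e1 -> e2).
The component perpendicular to the plane (e3) is invariant: v'_3 = v3 = -5.00
cos(104deg) = -0.2419, sin(104deg) = 0.9703
v'_1 = v1*cos(theta) - v2*sin(theta) = -1*(-0.2419) - 2*0.9703 = -1.70
v'_2 = v1*sin(theta) + v2*cos(theta) = -1*0.9703 + 2*(-0.2419) = -1.45
v' = -1.70*e1 - 1.45*e2 - 5.00*e3


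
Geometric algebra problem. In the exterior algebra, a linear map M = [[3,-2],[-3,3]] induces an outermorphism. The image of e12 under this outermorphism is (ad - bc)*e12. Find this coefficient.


The outermorphism of a linear map f sends e1^e2 to f(e1)^f(e2).
f(e1) = 3*e1 - 3*e2
f(e2) = -2*e1 + 3*e2
f(e1) ^ f(e2) = (3*e1 - 3*e2) ^ (-2*e1 + 3*e2)
= 3*3*e12 + (-3)*(-2)*e21
= (9 - 6)*e12
= 3*e12
Coefficient = 3


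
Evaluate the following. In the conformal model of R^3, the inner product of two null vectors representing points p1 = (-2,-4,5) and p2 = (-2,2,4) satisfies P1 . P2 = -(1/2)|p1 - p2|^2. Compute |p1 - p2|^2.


p1 - p2 = (0, -6, 1)
|p1 - p2|^2 = 0^2 + (-6)^2 + 1^2
= 0 + 36 + 1
= 37


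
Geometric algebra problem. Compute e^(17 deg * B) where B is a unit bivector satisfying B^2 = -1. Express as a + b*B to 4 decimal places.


For a unit bivector B with B^2 = -1, the exponential series gives
e^(theta*B) = cos(theta) + sin(theta)*B (the GA analogue of Euler's formula).
theta = 17 degrees = 0.296706 rad
cos(17 deg) = 0.9563
sin(17 deg) = 0.2924
exp(theta*B) = 0.9563 + 0.2924*B


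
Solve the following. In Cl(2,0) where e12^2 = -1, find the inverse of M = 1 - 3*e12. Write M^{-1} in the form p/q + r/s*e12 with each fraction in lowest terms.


M = 1 - 3*e12, where e12^2 = -1.
Since M commutes with its reverse ~M = a - b*e12, M * ~M = a^2 - b^2*e12^2 = a^2 + b^2.
So M^{-1} = ~M / (a^2 + b^2) = (a - b*e12)/(a^2 + b^2).
a^2 + b^2 = 1 + 9 = 10
Scalar part = 1/10 = 1/10
Bivector coeff = 3/10 = 3/10
M^{-1} = 1/10 + 3/10*e12


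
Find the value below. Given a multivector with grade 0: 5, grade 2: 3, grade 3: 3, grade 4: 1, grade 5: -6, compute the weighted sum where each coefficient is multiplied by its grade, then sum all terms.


Grade-weighted sum = sum of grade_k * coefficient_k
0*5 = 0
2*3 = 6
3*3 = 9
4*1 = 4
5*(-6) = -30
Total = 0 + 6 + 9 + 4 + (-30) = -11


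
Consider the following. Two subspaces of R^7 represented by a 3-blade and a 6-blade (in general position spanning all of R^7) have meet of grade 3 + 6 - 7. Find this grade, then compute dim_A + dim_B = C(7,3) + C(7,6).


Meet grade = grade(A) + grade(B) - n
= 3 + 6 - 7 = 2
C(7,3) = 35
C(7,6) = 7
dim_A + dim_B = 35 + 7 = 42


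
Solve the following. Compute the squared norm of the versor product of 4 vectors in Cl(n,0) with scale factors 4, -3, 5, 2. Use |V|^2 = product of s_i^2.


Each vector v_i has |v_i|^2 = s_i^2
Squared scales: 4^2 = 16, (-3)^2 = 9, 5^2 = 25, 2^2 = 4
|V|^2 = 16 * 9 * 25 * 4
= 14400


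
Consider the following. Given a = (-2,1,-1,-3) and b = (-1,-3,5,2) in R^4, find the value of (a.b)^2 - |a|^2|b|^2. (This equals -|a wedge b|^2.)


a . b = (-2)*(-1) + 1*(-3) + (-1)*5 + (-3)*2
= 2 + (-3) + (-5) + (-6) = -12
|a|^2 = (-2)^2 + 1^2 + (-1)^2 + (-3)^2 = 15
|b|^2 = (-1)^2 + (-3)^2 + 5^2 + 2^2 = 39
(a.b)^2 = (-12)^2 = 144
|a|^2 * |b|^2 = 15 * 39 = 585
Result = 144 - 585 = -441


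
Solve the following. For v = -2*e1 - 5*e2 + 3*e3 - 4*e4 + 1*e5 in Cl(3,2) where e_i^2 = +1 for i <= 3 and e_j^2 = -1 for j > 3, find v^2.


v^2 = sum of c_i^2 * e_i^2
Positive signature terms (e_i^2 = +1): (-2)^2 + (-5)^2 + 3^2 = 38
Negative signature terms (e_j^2 = -1): (-4)^2 + 1^2 = 17
v^2 = 38 - 17 = 21


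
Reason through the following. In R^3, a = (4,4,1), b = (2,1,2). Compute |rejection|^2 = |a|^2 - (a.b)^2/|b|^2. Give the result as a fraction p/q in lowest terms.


|a|^2 = 4^2 + 4^2 + 1^2 = 33
|b|^2 = 2^2 + 1^2 + 2^2 = 9
a . b = 4*2 + 4*1 + 1*2 = 14
(a.b)^2 = 14^2 = 196
|rej|^2 = 33 - 196/9
= (297 - 196)/9
= 101/9
In lowest terms: 101/9


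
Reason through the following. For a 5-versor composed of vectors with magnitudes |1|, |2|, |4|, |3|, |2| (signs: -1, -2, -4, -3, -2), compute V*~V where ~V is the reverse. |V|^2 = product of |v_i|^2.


Each vector v_i has |v_i|^2 = s_i^2
Squared scales: (-1)^2 = 1, (-2)^2 = 4, (-4)^2 = 16, (-3)^2 = 9, (-2)^2 = 4
|V|^2 = 1 * 4 * 16 * 9 * 4
= 2304


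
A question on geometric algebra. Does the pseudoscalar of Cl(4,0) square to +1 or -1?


The pseudoscalar I = e1...e_n (product of all n generators) of Cl(p,q) satisfies I^2 = (-1)^(q + n(n-1)/2).
p = 4, q = 0, n = p + q = 4
n(n-1)/2 = 4 * 3 / 2 = 6
Exponent = q + n(n-1)/2 = 0 + 6 = 6
I^2 = (-1)^6 = +1


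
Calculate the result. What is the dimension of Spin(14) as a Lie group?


Spin(n) double-covers SO(n); both have Lie algebra so(n) of dimension n(n-1)/2.
n = 14
n(n-1) = 14 * 13 = 182
dim Spin(14) = 182/2 = 91


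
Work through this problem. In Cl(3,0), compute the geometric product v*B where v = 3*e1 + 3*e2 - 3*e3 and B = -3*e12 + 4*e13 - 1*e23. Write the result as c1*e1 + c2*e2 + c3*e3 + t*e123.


vB has grade-1 (vector) and grade-3 (trivector) parts: vB = (v _| B) + (v ^ B).
Vector part <vB>_1:
  e1: -v2*b12 - v3*b13 = -(3)*(-3) - (-3)*(4) = 21
  e2: v1*b12 - v3*b23 = (3)*(-3) - (-3)*(-1) = -12
  e3: v1*b13 + v2*b23 = (3)*(4) + (3)*(-1) = 9
Trivector part <vB>_3:
  e123: v1*b23 - v2*b13 + v3*b12 = (3)*(-1) - (3)*(4) + (-3)*(-3) = -6
vB = 21*e1 - 12*e2 + 9*e3 - 6*e123


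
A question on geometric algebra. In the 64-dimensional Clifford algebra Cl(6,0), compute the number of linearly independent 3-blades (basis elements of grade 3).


Number of grade-k basis blades in Cl(p,q) with n = p + q is C(n, k).
n = 6 + 0 = 6
C(6, 3) = 6! / (3! * 3!)
= 720 / (6 * 6)
= 20


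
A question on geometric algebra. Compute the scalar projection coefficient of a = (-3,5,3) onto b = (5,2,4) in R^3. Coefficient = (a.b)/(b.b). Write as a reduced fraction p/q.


Projection coefficient = (a . b) / (b . b)
a . b = (-3)*5 + 5*2 + 3*4
= -15 + 10 + 12 = 7
b . b = 5^2 + 2^2 + 4^2
= 25 + 4 + 16 = 45
Coefficient = 7/45
In lowest terms: 7/45


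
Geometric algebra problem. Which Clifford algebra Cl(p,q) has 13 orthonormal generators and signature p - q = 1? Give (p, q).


We need p + q = 13 and p - q = 1.
Adding: 2p = 13 + 1 = 14, so p = 7.
Then q = 13 - 7 = 6.
(p, q) = (7, 6)


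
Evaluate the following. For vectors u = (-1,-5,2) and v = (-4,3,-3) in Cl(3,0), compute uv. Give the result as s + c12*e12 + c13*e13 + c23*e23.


In Cl(3,0): e_i^2 = 1, e_ie_j = -e_je_i for i != j.
Scalar part = u . v = (-1)*(-4) + (-5)*3 + 2*(-3)
= 4 + (-15) + (-6) = -17
e12 coeff = (-1)*3 - (-5)*(-4) = -3 - 20 = -23
e13 coeff = (-1)*(-3) - 2*(-4) = 3 - (-8) = 11
e23 coeff = (-5)*(-3) - 2*3 = 15 - 6 = 9
uv = -17 - 23*e12 + 11*e13 + 9*e23


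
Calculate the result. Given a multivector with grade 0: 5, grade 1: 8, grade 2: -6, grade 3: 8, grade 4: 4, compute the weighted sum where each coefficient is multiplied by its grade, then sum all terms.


Grade-weighted sum = sum of grade_k * coefficient_k
0*5 = 0
1*8 = 8
2*(-6) = -12
3*8 = 24
4*4 = 16
Total = 0 + 8 + (-12) + 24 + 16 = 36


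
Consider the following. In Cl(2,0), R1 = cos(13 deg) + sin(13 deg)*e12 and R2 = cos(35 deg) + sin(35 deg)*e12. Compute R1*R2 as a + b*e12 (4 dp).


Same-plane rotors commute and their half-angles add:
R1*R2 = cos(a1 + a2) + sin(a1 + a2)*e12.
a1 + a2 = 13 + 35 = 48 deg
cos(48 deg) = 0.6691
sin(48 deg) = 0.7431
R1*R2 = 0.6691 + 0.7431*e12


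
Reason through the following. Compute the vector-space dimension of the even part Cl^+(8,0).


Even subalgebra dimension = 2^(n-1)
n = 8 + 0 = 8
2^(8 - 1) = 2^7 = 128
Verification: sum of C(8,k) for even k = 1 + 28 + 70 + 28 + 1 = 128
Result = 128


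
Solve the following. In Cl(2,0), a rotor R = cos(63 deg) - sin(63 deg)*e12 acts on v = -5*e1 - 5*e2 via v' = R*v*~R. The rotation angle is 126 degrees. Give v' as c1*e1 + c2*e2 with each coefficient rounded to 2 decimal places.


Rotor R = cos(63deg) - sin(63deg)*e12
Rotation angle theta = 2 * 63 = 126 degrees
v' = R*v*~R rotates v by theta.
cos(126deg) = -0.5878, sin(126deg) = 0.8090
v'_1 = -5*cos(126deg) - (-5)*sin(126deg)
= -5*(-0.5878) - (-5)*0.8090
= 6.98
v'_2 = -5*sin(126deg) + (-5)*cos(126deg)
= -5*0.8090 + (-5)*(-0.5878)
= -1.11
v' = 6.98*e1 - 1.11*e2


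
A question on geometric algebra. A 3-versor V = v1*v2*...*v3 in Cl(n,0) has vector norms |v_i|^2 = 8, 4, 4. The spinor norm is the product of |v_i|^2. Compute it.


Spinor norm N(V) = |v1|^2 * |v2|^2 * ... * |v3|^2
= 8 * 4 * 4
Running product: 8, 32, 128
N(V) = 128


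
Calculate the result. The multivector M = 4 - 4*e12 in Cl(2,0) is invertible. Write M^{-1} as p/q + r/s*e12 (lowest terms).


M = 4 - 4*e12, where e12^2 = -1.
Since M commutes with its reverse ~M = a - b*e12, M * ~M = a^2 - b^2*e12^2 = a^2 + b^2.
So M^{-1} = ~M / (a^2 + b^2) = (a - b*e12)/(a^2 + b^2).
a^2 + b^2 = 16 + 16 = 32
Scalar part = 4/32 = 1/8
Bivector coeff = 4/32 = 1/8
M^{-1} = 1/8 + 1/8*e12


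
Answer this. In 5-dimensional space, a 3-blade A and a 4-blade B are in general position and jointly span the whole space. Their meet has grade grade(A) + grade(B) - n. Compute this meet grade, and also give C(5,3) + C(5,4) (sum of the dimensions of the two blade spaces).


Meet grade = grade(A) + grade(B) - n
= 3 + 4 - 5 = 2
C(5,3) = 10
C(5,4) = 5
dim_A + dim_B = 10 + 5 = 15


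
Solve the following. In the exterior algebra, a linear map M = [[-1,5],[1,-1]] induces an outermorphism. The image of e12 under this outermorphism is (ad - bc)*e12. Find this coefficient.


The outermorphism of a linear map f sends e1^e2 to f(e1)^f(e2).
f(e1) = -1*e1 + 1*e2
f(e2) = 5*e1 - 1*e2
f(e1) ^ f(e2) = (-1*e1 + 1*e2) ^ (5*e1 - 1*e2)
= (-1)*(-1)*e12 + 1*5*e21
= (1 - 5)*e12
= -4*e12
Coefficient = -4


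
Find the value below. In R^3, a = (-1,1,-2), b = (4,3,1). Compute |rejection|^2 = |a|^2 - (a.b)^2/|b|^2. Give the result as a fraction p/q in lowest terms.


|a|^2 = (-1)^2 + 1^2 + (-2)^2 = 6
|b|^2 = 4^2 + 3^2 + 1^2 = 26
a . b = (-1)*4 + 1*3 + (-2)*1 = -3
(a.b)^2 = (-3)^2 = 9
|rej|^2 = 6 - 9/26
= (156 - 9)/26
= 147/26
In lowest terms: 147/26


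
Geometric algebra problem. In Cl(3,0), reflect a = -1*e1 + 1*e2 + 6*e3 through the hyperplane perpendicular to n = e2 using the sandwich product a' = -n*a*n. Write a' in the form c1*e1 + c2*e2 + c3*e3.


Reflection formula: a' = -n*a*n, with n = e2 (unit vector, n^2 = 1).
For reflection through hyperplane perp to e2:
The component along e2 flips sign, others stay.
a = (-1, 1, 6)
a' = (-1, -1, 6)
a' = -1*e1 - 1*e2 + 6*e3


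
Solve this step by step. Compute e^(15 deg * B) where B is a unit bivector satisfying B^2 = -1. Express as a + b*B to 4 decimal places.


For a unit bivector B with B^2 = -1, the exponential series gives
e^(theta*B) = cos(theta) + sin(theta)*B (the GA analogue of Euler's formula).
theta = 15 degrees = 0.261799 rad
cos(15 deg) = 0.9659
sin(15 deg) = 0.2588
exp(theta*B) = 0.9659 + 0.2588*B


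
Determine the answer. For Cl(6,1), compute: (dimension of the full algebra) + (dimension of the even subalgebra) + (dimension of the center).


n = 6 + 1 = 7
Total dim = 2^7 = 128
Even subalgebra dim = 2^6 = 64
n is odd, so center dim = 2
Sum = 128 + 64 + 2 = 194


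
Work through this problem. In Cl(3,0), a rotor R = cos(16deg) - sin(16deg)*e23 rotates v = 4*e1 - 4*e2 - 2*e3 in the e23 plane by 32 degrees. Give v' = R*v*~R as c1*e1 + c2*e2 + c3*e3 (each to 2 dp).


Rotor R = cos(16deg) - sin(16deg)*e23
Rotation angle theta = 2 * 16 = 32 degrees in the e23 plane (e2 -> e3).
The component perpendicular to the plane (e1) is invariant: v'_1 = v1 = 4.00
cos(32deg) = 0.8480, sin(32deg) = 0.5299
v'_2 = v2*cos(theta) - v3*sin(theta) = -4*0.8480 - (-2)*0.5299 = -2.33
v'_3 = v2*sin(theta) + v3*cos(theta) = -4*0.5299 + (-2)*0.8480 = -3.82
v' = 4.00*e1 - 2.33*e2 - 3.82*e3


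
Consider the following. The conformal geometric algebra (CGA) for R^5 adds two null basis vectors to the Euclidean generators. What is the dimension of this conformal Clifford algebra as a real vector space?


The conformal model of R^5 uses Cl(6,1): the 5 Euclidean generators plus two extra orthogonal generators e+ (e+^2 = +1) and e- (e-^2 = -1), from which the null vectors e0, einf are built.
Number of generators m = 5 + 2 = 7.
dim Cl(p,q) = 2^m = 2^7 = 128


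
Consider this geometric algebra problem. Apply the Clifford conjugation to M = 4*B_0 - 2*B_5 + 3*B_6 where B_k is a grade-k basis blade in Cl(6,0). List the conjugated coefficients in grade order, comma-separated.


Clifford conjugate sign for grade k: (-1)^(k(k+1)/2)
Grade 0: (-1)^(0*1/2) = (-1)^0 = 1, coeff 4 -> 4
Grade 5: (-1)^(5*6/2) = (-1)^15 = -1, coeff -2 -> 2
Grade 6: (-1)^(6*7/2) = (-1)^21 = -1, coeff 3 -> -3
Conjugated coefficients: 4, 2, -3


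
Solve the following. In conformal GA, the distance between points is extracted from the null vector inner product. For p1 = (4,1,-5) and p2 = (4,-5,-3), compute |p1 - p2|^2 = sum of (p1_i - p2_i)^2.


p1 - p2 = (0, 6, -2)
|p1 - p2|^2 = 0^2 + 6^2 + (-2)^2
= 0 + 36 + 4
= 40


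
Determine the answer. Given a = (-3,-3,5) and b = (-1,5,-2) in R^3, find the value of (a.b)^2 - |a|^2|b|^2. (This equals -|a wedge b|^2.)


a . b = (-3)*(-1) + (-3)*5 + 5*(-2)
= 3 + (-15) + (-10) = -22
|a|^2 = (-3)^2 + (-3)^2 + 5^2 = 43
|b|^2 = (-1)^2 + 5^2 + (-2)^2 = 30
(a.b)^2 = (-22)^2 = 484
|a|^2 * |b|^2 = 43 * 30 = 1290
Result = 484 - 1290 = -806


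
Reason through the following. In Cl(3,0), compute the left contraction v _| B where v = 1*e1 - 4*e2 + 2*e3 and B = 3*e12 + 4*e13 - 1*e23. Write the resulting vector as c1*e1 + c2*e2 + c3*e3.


Left contraction v _| B = <vB>_1 (grade-1 part of the geometric product vB).
Using e1_|e12 = e2, e2_|e12 = -e1, e1_|e13 = e3, e3_|e13 = -e1, e2_|e23 = e3, e3_|e23 = -e2:
e1 coeff: -v2*b12 - v3*b13 = -(-4)*(3) - (2)*(4) = 4
e2 coeff: v1*b12 - v3*b23 = (1)*(3) - (2)*(-1) = 5
e3 coeff: v1*b13 + v2*b23 = (1)*(4) + (-4)*(-1) = 8
v _| B = 4*e1 + 5*e2 + 8*e3


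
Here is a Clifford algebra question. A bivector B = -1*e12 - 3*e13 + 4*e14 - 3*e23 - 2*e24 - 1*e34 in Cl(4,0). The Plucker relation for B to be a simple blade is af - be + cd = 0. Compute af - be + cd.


Plucker relation: af - be + cd
a*f = (-1)*(-1) = 1
b*e = (-3)*(-2) = 6
c*d = 4*(-3) = -12
af - be + cd = 1 - 6 + (-12)
= -17


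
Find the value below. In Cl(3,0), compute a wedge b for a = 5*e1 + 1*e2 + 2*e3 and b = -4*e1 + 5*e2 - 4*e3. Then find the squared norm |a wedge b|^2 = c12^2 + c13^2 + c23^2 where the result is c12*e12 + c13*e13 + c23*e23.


a wedge b = (a1*b2 - a2*b1)*e12 + (a1*b3 - a3*b1)*e13 + (a2*b3 - a3*b2)*e23
e12 coeff: 5*5 - 1*(-4) = 25 - (-4) = 29
e13 coeff: 5*(-4) - 2*(-4) = -20 - (-8) = -12
e23 coeff: 1*(-4) - 2*5 = -4 - 10 = -14
|a wedge b|^2 = 29^2 + (-12)^2 + (-14)^2
= 841 + 144 + 196
= 1181


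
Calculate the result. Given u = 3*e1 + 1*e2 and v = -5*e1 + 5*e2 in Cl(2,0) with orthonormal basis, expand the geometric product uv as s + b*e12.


Expand: (3*e1 + 1*e2)(-5*e1 + 5*e2)
= 3*(-5)*e1e1 + 3*5*e1e2 + 1*(-5)*e2e1 + 1*5*e2e2
Using e1^2 = e2^2 = 1, e2e1 = -e1e2:
Scalar part s = 3*(-5) + 1*5 = -15 + 5 = -10
Bivector part b = 3*5 - 1*(-5) = 15 - (-5) = 20
uv = -10 + 20*e12


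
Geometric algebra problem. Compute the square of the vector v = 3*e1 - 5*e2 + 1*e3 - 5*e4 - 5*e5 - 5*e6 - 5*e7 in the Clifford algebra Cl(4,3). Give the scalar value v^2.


v^2 = sum of c_i^2 * e_i^2
Positive signature terms (e_i^2 = +1): 3^2 + (-5)^2 + 1^2 + (-5)^2 = 60
Negative signature terms (e_j^2 = -1): (-5)^2 + (-5)^2 + (-5)^2 = 75
v^2 = 60 - 75 = -15


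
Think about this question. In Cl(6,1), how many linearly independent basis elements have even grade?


Even subalgebra dimension = 2^(n-1)
n = 6 + 1 = 7
2^(7 - 1) = 2^6 = 64
Verification: sum of C(7,k) for even k = 1 + 21 + 35 + 7 = 64
Result = 64


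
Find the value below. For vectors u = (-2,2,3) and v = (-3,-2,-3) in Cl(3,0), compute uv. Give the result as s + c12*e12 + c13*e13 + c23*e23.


In Cl(3,0): e_i^2 = 1, e_ie_j = -e_je_i for i != j.
Scalar part = u . v = (-2)*(-3) + 2*(-2) + 3*(-3)
= 6 + (-4) + (-9) = -7
e12 coeff = (-2)*(-2) - 2*(-3) = 4 - (-6) = 10
e13 coeff = (-2)*(-3) - 3*(-3) = 6 - (-9) = 15
e23 coeff = 2*(-3) - 3*(-2) = -6 - (-6) = 0
uv = -7 + 10*e12 + 15*e13 + 0*e23
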